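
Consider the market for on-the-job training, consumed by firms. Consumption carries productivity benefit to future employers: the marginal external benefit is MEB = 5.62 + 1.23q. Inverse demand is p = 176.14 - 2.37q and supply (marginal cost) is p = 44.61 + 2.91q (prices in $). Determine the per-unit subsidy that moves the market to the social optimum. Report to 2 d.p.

subsidy = $47.27 per unit

Social marginal benefit = demand + MEB = 181.76 - 1.14q.
Set SMB = MC: 181.76 - 1.14q = 44.61 + 2.91q → q* = 33.8642.
The Pigouvian subsidy equals MEB at q*: 5.62 + 1.23×33.8642 = 47.2730.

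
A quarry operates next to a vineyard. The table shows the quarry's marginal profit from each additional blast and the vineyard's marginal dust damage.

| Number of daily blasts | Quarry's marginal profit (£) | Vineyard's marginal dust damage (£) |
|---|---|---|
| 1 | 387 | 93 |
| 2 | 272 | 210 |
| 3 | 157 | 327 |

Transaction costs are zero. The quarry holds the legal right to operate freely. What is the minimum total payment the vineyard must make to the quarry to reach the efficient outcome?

£157

Left alone the quarry would choose level 3 (marginal profit stays positive).
Efficient level: k* = 2 (marginal profit ≥ marginal dust damage through 2).
The vineyard must at least cover the quarry's forgone profit from cutting 3→2: 157 = 157.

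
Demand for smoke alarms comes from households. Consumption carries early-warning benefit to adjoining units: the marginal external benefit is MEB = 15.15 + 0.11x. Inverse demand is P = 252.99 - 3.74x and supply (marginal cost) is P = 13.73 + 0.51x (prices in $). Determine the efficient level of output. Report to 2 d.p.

Social marginal benefit = demand + MEB = 268.14 - 3.63x.
Set SMB = MC: 268.14 - 3.63x = 13.73 + 0.51x → x* = 61.4517.

x* = 61.45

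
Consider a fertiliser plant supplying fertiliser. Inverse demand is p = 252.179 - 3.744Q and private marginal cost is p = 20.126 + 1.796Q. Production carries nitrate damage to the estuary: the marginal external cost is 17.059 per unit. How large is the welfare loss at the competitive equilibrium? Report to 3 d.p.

DWL = 26.264

Market equilibrium (private): 20.126 + 1.796Q = 252.179 - 3.744Q → Q_m = 41.8868.
Social marginal cost = private MC + MEC = 37.185 + 1.796Q.
Set SMC = demand: 37.185 + 1.796Q = 252.179 - 3.744Q → Q* = 38.8076.
Height of the DWL triangle at Q_m is SMC(Q_m) − demand(Q_m) = MEC(Q_m) = 17.0590.
DWL = ½ × 3.0792 × 17.0590 = 26.2640.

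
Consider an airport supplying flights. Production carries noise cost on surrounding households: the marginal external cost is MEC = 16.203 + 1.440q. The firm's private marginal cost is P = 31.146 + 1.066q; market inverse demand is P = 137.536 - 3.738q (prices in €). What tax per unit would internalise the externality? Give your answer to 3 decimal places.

tax = €37.002 per unit

Social marginal cost = private MC + MEC = 47.349 + 2.506q.
Set SMC = demand: 47.349 + 2.506q = 137.536 - 3.738q → q* = 14.4438.
The Pigouvian tax equals MEC at q*: 16.203 + 1.440×14.4438 = 37.0021.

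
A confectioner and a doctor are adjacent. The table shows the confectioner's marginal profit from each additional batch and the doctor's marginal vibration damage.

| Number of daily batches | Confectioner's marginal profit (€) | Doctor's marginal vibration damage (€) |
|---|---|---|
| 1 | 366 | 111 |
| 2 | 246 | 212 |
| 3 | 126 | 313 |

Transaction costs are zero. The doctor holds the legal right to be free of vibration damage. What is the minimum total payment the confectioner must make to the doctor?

Efficient level: marginal profit ≥ marginal vibration damage through level 2, so k* = 2.
With the doctor holding the right, the confectioner must at least compensate total damage at k*: 111 + 212 = 323.

€323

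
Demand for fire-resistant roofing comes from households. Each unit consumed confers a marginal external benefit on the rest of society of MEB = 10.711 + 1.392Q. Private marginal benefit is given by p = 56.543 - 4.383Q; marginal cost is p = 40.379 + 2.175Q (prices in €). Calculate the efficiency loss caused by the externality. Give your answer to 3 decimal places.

DWL = €19.357

Market equilibrium (private): 40.379 + 2.175Q = 56.543 - 4.383Q → Q_m = 2.4648.
Social marginal benefit = demand + MEB = 67.254 - 2.991Q.
Set SMB = MC: 67.254 - 2.991Q = 40.379 + 2.175Q → Q* = 5.2023.
The welfare-loss triangle has base |Q_m − Q*| and height MEB(Q_m) (the vertical gap between SMB and MC is zero at Q* and MEB at Q_m).
DWL = ½ × 2.7375 × 14.1420 = 19.3569.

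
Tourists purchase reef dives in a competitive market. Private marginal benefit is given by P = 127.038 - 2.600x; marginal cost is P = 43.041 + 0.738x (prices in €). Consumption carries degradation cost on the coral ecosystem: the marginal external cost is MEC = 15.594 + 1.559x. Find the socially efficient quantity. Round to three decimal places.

x* = 13.968

Social marginal benefit = demand − MEC = 111.444 - 4.159x.
Set SMB = MC: 111.444 - 4.159x = 43.041 + 0.738x → x* = 13.9683.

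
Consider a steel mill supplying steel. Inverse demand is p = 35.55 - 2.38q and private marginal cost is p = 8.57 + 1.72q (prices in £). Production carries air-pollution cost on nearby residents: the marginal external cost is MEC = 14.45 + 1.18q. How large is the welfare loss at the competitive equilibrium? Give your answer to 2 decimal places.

DWL = £46.73

Market equilibrium (private): 8.57 + 1.72q = 35.55 - 2.38q → q_m = 6.5805.
Social marginal cost = private MC + MEC = 23.02 + 2.90q.
Set SMC = demand: 23.02 + 2.90q = 35.55 - 2.38q → q* = 2.3731.
The loss is the area between SMC and demand from q* to q_m; with linear curves that's a triangle of height MEC(q_m).
DWL = ½ × 4.2074 × 22.2150 = 46.7337.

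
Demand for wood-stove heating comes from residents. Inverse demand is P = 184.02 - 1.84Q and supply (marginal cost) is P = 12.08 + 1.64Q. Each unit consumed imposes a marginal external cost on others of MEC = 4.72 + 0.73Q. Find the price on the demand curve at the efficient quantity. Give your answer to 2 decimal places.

Social marginal benefit = demand − MEC = 179.30 - 2.57Q.
Set SMB = MC: 179.30 - 2.57Q = 12.08 + 1.64Q → Q* = 39.7197.
Consumer price on the demand curve at Q*: 184.02 − 1.84×39.7197 = 110.9358.

P = 110.94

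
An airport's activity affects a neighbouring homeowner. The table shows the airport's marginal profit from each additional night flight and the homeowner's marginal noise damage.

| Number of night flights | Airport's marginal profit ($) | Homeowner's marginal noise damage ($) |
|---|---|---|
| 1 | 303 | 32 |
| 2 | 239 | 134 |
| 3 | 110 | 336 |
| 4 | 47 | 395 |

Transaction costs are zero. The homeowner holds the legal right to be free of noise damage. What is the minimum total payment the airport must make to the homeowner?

Efficient level: marginal profit ≥ marginal noise damage through level 2, so k* = 2.
With the homeowner holding the right, the airport must at least compensate total damage at k*: 32 + 134 = 166.

$166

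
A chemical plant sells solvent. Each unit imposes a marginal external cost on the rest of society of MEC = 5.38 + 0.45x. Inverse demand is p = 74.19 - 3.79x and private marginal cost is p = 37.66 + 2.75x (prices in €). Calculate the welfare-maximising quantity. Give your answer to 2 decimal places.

x* = 4.46

Social marginal cost = private MC + MEC = 43.04 + 3.20x.
Set SMC = demand: 43.04 + 3.20x = 74.19 - 3.79x → x* = 4.4564.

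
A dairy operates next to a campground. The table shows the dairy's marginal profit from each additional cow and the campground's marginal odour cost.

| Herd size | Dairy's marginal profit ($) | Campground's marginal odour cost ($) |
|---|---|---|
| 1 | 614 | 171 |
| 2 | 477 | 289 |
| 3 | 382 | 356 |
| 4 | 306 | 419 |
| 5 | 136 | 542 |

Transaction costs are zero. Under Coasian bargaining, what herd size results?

3

Bargaining reaches the level where marginal profit last exceeds marginal odour cost.
That holds through level 3 (382 ≥ 356) but not at 4 (306 < 419).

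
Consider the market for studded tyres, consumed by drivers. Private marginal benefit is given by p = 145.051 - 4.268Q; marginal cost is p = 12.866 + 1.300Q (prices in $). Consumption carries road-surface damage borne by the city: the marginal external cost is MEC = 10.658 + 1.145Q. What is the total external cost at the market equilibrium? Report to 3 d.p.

Market equilibrium (private): 12.866 + 1.300Q = 145.051 - 4.268Q → Q_m = 23.7401.
Total external cost = ∫₀^{Q_m} (10.658 + 1.145Q) dQ = 10.658×23.7401 + ½×1.145×23.7401² = 575.6786.

$575.679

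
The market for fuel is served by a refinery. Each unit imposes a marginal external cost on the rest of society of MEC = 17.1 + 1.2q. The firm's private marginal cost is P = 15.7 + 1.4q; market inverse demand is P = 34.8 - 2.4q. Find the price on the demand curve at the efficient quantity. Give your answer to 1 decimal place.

Social marginal cost = private MC + MEC = 32.8 + 2.6q.
Set SMC = demand: 32.8 + 2.6q = 34.8 - 2.4q → q* = 0.4000.
Consumer price on the demand curve at q*: 34.8 − 2.4×0.4000 = 33.8400.

P = 33.8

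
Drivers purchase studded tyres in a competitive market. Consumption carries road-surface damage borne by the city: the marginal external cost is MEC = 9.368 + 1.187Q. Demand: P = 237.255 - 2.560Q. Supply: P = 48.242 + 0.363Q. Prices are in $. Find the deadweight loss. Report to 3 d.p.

Market equilibrium (private): 48.242 + 0.363Q = 237.255 - 2.560Q → Q_m = 64.6640.
Social marginal benefit = demand − MEC = 227.887 - 3.747Q.
Set SMB = MC: 227.887 - 3.747Q = 48.242 + 0.363Q → Q* = 43.7092.
The loss is the area between SMB and MC from Q* to Q_m; with linear curves that's a triangle of height MEC(Q_m).
DWL = ½ × 20.9548 × 86.1242 = 902.3577.

DWL = $902.358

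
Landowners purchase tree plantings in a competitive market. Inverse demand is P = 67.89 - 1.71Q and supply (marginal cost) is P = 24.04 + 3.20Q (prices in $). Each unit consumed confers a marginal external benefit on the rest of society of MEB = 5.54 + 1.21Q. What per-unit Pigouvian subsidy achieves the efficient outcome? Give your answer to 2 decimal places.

Social marginal benefit = demand + MEB = 73.43 - 0.50Q.
Set SMB = MC: 73.43 - 0.50Q = 24.04 + 3.20Q → Q* = 13.3486.
The Pigouvian subsidy equals MEB at Q*: 5.54 + 1.21×13.3486 = 21.6918.

subsidy = $21.69 per unit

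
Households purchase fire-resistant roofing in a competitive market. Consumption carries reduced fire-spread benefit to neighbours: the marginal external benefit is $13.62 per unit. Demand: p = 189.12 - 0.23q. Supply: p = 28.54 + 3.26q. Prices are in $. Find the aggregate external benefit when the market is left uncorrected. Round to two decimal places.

$626.68

Market equilibrium (private): 28.54 + 3.26q = 189.12 - 0.23q → q_m = 46.0115.
Total external benefit = MEB × q_m = 13.62 × 46.0115 = 626.6766.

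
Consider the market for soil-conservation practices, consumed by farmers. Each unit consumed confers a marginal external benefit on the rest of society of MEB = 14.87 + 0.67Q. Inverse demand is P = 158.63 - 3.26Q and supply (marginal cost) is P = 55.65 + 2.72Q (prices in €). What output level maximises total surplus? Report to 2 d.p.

Social marginal benefit = demand + MEB = 173.50 - 2.59Q.
Set SMB = MC: 173.50 - 2.59Q = 55.65 + 2.72Q → Q* = 22.1940.

Q* = 22.19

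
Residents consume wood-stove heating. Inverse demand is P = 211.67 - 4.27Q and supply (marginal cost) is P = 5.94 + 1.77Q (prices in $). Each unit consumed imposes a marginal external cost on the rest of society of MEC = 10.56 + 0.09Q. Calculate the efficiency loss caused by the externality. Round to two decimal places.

Market equilibrium (private): 5.94 + 1.77Q = 211.67 - 4.27Q → Q_m = 34.0613.
Social marginal benefit = demand − MEC = 201.11 - 4.36Q.
Set SMB = MC: 201.11 - 4.36Q = 5.94 + 1.77Q → Q* = 31.8385.
Between Q* and Q_m the wedge MC − SMB runs linearly from 0 to MEC(Q_m), so the loss is a triangle.
DWL = ½ × 2.2228 × 13.6255 = 15.1434.

DWL = $15.14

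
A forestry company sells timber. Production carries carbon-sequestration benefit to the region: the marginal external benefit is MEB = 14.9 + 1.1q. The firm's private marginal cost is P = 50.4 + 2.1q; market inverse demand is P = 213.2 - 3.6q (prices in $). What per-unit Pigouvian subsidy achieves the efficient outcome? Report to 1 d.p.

Social marginal cost = private MC − MEB = 35.5 + q.
Set SMC = demand: 35.5 + q = 213.2 - 3.6q → q* = 38.6304.
The Pigouvian subsidy equals MEB at q*: 14.9 + 1.1×38.6304 = 57.3934.

subsidy = $57.4 per unit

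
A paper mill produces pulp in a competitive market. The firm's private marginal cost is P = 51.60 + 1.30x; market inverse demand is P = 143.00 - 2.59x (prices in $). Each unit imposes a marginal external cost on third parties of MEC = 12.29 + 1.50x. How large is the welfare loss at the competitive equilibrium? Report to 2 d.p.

Market equilibrium (private): 51.60 + 1.30x = 143.00 - 2.59x → x_m = 23.4961.
Social marginal cost = private MC + MEC = 63.89 + 2.80x.
Set SMC = demand: 63.89 + 2.80x = 143.00 - 2.59x → x* = 14.6772.
The loss is the area between SMC and demand from x* to x_m; with linear curves that's a triangle of height MEC(x_m).
DWL = ½ × 8.8189 × 47.5342 = 209.5997.

DWL = $209.60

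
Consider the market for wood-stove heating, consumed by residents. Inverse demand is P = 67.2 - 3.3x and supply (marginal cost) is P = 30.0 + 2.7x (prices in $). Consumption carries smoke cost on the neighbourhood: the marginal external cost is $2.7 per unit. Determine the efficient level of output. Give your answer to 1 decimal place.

Social marginal benefit = demand − MEC = 64.5 - 3.3x.
Set SMB = MC: 64.5 - 3.3x = 30.0 + 2.7x → x* = 5.7500.

x* = 5.8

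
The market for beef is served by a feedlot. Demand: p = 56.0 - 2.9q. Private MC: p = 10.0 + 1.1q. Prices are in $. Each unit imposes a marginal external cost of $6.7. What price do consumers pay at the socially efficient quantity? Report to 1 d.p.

Social marginal cost = private MC + MEC = 16.7 + 1.1q.
Set SMC = demand: 16.7 + 1.1q = 56.0 - 2.9q → q* = 9.8250.
Consumer price on the demand curve at q*: 56.0 − 2.9×9.8250 = 27.5075.

P = $27.5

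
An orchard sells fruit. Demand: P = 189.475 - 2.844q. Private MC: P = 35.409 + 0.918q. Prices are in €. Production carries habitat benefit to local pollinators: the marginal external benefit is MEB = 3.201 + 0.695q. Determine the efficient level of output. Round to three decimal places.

q* = 51.277

Social marginal cost = private MC − MEB = 32.208 + 0.223q.
Set SMC = demand: 32.208 + 0.223q = 189.475 - 2.844q → q* = 51.2771.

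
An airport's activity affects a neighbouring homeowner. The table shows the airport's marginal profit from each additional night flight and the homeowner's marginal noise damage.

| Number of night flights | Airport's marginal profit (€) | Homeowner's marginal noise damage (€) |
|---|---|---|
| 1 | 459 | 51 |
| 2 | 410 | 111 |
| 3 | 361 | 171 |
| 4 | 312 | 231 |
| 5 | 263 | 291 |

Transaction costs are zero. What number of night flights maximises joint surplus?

4

Bargaining reaches the level where marginal profit last exceeds marginal noise damage.
That holds through level 4 (312 ≥ 231) but not at 5 (263 < 291).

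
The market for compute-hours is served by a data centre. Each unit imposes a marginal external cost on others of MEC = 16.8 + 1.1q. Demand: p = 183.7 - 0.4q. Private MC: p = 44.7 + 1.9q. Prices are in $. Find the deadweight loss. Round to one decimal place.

DWL = $1019.9

Market equilibrium (private): 44.7 + 1.9q = 183.7 - 0.4q → q_m = 60.4348.
Social marginal cost = private MC + MEC = 61.5 + 3.0q.
Set SMC = demand: 61.5 + 3.0q = 183.7 - 0.4q → q* = 35.9412.
The welfare-loss triangle has base |q_m − q*| and height MEC(q_m) (the vertical gap between SMC and demand is zero at q* and MEC at q_m).
DWL = ½ × 24.4936 × 83.2783 = 1019.8927.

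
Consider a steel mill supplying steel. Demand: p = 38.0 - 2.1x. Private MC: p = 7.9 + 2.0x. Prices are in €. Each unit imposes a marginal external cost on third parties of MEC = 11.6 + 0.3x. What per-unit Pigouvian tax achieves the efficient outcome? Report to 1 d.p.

tax = €12.9 per unit

Social marginal cost = private MC + MEC = 19.5 + 2.3x.
Set SMC = demand: 19.5 + 2.3x = 38.0 - 2.1x → x* = 4.2045.
The Pigouvian tax equals MEC at x*: 11.6 + 0.3×4.2045 = 12.8614.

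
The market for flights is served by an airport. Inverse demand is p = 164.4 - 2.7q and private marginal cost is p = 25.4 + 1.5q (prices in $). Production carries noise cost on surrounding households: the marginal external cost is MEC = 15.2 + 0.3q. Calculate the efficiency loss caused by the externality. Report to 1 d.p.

DWL = $70.2

Market equilibrium (private): 25.4 + 1.5q = 164.4 - 2.7q → q_m = 33.0952.
Social marginal cost = private MC + MEC = 40.6 + 1.8q.
Set SMC = demand: 40.6 + 1.8q = 164.4 - 2.7q → q* = 27.5111.
Between q* and q_m the wedge SMC − demand runs linearly from 0 to MEC(q_m), so the loss is a triangle.
DWL = ½ × 5.5841 × 25.1286 = 70.1603.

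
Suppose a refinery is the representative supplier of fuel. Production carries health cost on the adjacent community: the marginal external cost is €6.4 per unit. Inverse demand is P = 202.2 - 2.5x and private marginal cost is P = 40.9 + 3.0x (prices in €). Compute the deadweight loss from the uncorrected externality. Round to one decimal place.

Market equilibrium (private): 40.9 + 3.0x = 202.2 - 2.5x → x_m = 29.3273.
Social marginal cost = private MC + MEC = 47.3 + 3.0x.
Set SMC = demand: 47.3 + 3.0x = 202.2 - 2.5x → x* = 28.1636.
Between x* and x_m the wedge SMC − demand runs linearly from 0 to MEC(x_m), so the loss is a triangle.
DWL = ½ × 1.1637 × 6.4000 = 3.7238.

DWL = €3.7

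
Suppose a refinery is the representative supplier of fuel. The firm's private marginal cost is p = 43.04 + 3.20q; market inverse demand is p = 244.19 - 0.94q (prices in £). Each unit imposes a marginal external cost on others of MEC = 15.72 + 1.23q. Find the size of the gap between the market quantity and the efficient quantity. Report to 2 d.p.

14.06 units

Market equilibrium (private): 43.04 + 3.20q = 244.19 - 0.94q → q_m = 48.5870.
Social marginal cost = private MC + MEC = 58.76 + 4.43q.
Set SMC = demand: 58.76 + 4.43q = 244.19 - 0.94q → q* = 34.5307.
Gap = |48.5870 − 34.5307| = 14.0563.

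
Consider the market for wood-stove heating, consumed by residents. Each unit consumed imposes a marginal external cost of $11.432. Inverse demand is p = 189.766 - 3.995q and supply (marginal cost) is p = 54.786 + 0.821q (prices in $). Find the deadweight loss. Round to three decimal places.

Market equilibrium (private): 54.786 + 0.821q = 189.766 - 3.995q → q_m = 28.0274.
Social marginal benefit = demand − MEC = 178.334 - 3.995q.
Set SMB = MC: 178.334 - 3.995q = 54.786 + 0.821q → q* = 25.6537.
The welfare-loss triangle has base |q_m − q*| and height MEC(q_m) (the vertical gap between SMB and MC is zero at q* and MEC at q_m).
DWL = ½ × 2.3737 × 11.4320 = 13.5681.

DWL = $13.568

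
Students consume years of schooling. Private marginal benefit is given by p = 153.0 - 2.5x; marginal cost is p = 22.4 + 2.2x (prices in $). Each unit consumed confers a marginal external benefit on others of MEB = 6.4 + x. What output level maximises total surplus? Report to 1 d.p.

x* = 37.0

Social marginal benefit = demand + MEB = 159.4 - 1.5x.
Set SMB = MC: 159.4 - 1.5x = 22.4 + 2.2x → x* = 37.0270.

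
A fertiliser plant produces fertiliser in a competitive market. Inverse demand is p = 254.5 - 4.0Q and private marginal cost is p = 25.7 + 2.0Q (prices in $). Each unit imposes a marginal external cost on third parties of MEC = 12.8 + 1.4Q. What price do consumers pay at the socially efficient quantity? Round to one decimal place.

P = $137.7

Social marginal cost = private MC + MEC = 38.5 + 3.4Q.
Set SMC = demand: 38.5 + 3.4Q = 254.5 - 4.0Q → Q* = 29.1892.
Consumer price on the demand curve at Q*: 254.5 − 4.0×29.1892 = 137.7432.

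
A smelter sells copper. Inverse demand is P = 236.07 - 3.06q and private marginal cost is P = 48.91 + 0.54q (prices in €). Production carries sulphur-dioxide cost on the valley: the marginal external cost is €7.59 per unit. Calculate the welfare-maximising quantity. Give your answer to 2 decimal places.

Social marginal cost = private MC + MEC = 56.50 + 0.54q.
Set SMC = demand: 56.50 + 0.54q = 236.07 - 3.06q → q* = 49.8806.

q* = 49.88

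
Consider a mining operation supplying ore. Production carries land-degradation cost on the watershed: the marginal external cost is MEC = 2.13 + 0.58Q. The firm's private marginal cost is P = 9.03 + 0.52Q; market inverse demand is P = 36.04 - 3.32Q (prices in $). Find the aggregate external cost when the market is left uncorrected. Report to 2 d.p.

$29.33

Market equilibrium (private): 9.03 + 0.52Q = 36.04 - 3.32Q → Q_m = 7.0339.
Total external cost = ∫₀^{Q_m} (2.13 + 0.58Q) dQ = 2.13×7.0339 + ½×0.58×7.0339² = 29.3302.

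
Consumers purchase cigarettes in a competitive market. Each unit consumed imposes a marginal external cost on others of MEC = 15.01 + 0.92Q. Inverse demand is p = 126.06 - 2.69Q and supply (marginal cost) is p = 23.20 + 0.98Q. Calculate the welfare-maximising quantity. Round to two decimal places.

Social marginal benefit = demand − MEC = 111.05 - 3.61Q.
Set SMB = MC: 111.05 - 3.61Q = 23.20 + 0.98Q → Q* = 19.1394.

Q* = 19.14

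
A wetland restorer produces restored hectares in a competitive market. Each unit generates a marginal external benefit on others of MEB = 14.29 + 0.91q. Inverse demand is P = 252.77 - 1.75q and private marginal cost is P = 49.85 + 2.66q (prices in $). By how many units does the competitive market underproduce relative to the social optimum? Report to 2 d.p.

Market equilibrium (private): 49.85 + 2.66q = 252.77 - 1.75q → q_m = 46.0136.
Social marginal cost = private MC − MEB = 35.56 + 1.75q.
Set SMC = demand: 35.56 + 1.75q = 252.77 - 1.75q → q* = 62.0600.
Gap = |46.0136 − 62.0600| = 16.0464.

16.05 units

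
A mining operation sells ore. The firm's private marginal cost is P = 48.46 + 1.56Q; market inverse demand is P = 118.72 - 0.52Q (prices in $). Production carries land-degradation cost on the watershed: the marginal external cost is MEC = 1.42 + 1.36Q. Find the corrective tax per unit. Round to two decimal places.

tax = $28.64 per unit

Social marginal cost = private MC + MEC = 49.88 + 2.92Q.
Set SMC = demand: 49.88 + 2.92Q = 118.72 - 0.52Q → Q* = 20.0116.
The Pigouvian tax equals MEC at Q*: 1.42 + 1.36×20.0116 = 28.6358.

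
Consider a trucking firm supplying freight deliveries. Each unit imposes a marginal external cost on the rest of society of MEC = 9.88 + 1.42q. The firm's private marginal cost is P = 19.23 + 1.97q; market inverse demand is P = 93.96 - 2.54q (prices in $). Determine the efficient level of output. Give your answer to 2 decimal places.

Social marginal cost = private MC + MEC = 29.11 + 3.39q.
Set SMC = demand: 29.11 + 3.39q = 93.96 - 2.54q → q* = 10.9359.

q* = 10.94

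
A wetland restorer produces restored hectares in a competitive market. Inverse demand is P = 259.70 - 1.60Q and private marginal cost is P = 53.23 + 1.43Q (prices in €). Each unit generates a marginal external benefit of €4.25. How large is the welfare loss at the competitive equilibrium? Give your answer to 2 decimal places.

Market equilibrium (private): 53.23 + 1.43Q = 259.70 - 1.60Q → Q_m = 68.1419.
Social marginal cost = private MC − MEB = 48.98 + 1.43Q.
Set SMC = demand: 48.98 + 1.43Q = 259.70 - 1.60Q → Q* = 69.5446.
Between Q* and Q_m the wedge demand − SMC runs linearly from 0 to MEB(Q_m), so the loss is a triangle.
DWL = ½ × 1.4027 × 4.2500 = 2.9807.

DWL = €2.98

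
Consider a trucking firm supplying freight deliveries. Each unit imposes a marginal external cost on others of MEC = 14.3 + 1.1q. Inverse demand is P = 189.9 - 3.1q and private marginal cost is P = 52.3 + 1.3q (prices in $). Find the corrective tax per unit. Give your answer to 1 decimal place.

tax = $39.0 per unit

Social marginal cost = private MC + MEC = 66.6 + 2.4q.
Set SMC = demand: 66.6 + 2.4q = 189.9 - 3.1q → q* = 22.4182.
The Pigouvian tax equals MEC at q*: 14.3 + 1.1×22.4182 = 38.9600.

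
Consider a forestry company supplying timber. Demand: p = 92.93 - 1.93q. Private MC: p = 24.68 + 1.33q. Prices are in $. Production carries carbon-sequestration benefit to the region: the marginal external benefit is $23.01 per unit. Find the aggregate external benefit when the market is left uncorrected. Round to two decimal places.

$481.73

Market equilibrium (private): 24.68 + 1.33q = 92.93 - 1.93q → q_m = 20.9356.
Total external benefit = MEB × q_m = 23.01 × 20.9356 = 481.7282.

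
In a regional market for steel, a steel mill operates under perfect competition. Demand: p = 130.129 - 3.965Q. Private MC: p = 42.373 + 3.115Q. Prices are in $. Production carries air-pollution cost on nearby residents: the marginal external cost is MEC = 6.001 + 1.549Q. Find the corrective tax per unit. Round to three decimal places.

Social marginal cost = private MC + MEC = 48.374 + 4.664Q.
Set SMC = demand: 48.374 + 4.664Q = 130.129 - 3.965Q → Q* = 9.4744.
The Pigouvian tax equals MEC at Q*: 6.001 + 1.549×9.4744 = 20.6768.

tax = $20.677 per unit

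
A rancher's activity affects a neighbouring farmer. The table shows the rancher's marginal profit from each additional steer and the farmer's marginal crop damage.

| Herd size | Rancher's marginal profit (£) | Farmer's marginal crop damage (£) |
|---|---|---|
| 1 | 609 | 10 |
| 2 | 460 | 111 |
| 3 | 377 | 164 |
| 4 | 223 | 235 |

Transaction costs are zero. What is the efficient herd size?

3

Bargaining reaches the level where marginal profit last exceeds marginal crop damage.
That holds through level 3 (377 ≥ 164) but not at 4 (223 < 235).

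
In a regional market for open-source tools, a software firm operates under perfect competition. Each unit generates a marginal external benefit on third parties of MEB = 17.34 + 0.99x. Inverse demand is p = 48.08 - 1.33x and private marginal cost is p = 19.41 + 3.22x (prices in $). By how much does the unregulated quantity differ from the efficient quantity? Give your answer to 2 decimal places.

6.62 units

Market equilibrium (private): 19.41 + 3.22x = 48.08 - 1.33x → x_m = 6.3011.
Social marginal cost = private MC − MEB = 2.07 + 2.23x.
Set SMC = demand: 2.07 + 2.23x = 48.08 - 1.33x → x* = 12.9242.
Gap = |6.3011 − 12.9242| = 6.6231.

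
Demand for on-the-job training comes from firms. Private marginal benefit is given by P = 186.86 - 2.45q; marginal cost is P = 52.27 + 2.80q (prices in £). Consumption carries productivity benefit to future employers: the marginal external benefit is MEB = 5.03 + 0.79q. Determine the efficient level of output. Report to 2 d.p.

Social marginal benefit = demand + MEB = 191.89 - 1.66q.
Set SMB = MC: 191.89 - 1.66q = 52.27 + 2.80q → q* = 31.3049.

q* = 31.30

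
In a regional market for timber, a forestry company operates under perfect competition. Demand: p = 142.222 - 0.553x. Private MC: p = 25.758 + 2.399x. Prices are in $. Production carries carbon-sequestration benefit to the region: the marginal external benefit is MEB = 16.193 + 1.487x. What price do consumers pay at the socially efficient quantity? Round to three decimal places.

Social marginal cost = private MC − MEB = 9.565 + 0.912x.
Set SMC = demand: 9.565 + 0.912x = 142.222 - 0.553x → x* = 90.5509.
Consumer price on the demand curve at x*: 142.222 − 0.553×90.5509 = 92.1474.

P = $92.147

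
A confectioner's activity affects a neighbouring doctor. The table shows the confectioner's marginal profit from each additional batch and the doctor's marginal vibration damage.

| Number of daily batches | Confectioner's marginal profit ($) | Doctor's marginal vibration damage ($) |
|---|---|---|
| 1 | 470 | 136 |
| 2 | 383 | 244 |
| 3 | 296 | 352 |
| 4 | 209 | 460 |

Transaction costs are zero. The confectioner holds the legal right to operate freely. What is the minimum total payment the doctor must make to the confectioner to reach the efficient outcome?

Left alone the confectioner would choose level 4 (marginal profit stays positive).
Efficient level: k* = 2 (marginal profit ≥ marginal vibration damage through 2).
The doctor must at least cover the confectioner's forgone profit from cutting 4→2: 296 + 209 = 505.

$505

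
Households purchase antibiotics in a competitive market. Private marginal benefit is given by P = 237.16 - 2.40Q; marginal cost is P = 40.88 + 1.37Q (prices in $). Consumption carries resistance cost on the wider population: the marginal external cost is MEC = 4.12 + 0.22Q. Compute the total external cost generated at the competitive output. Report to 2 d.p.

Market equilibrium (private): 40.88 + 1.37Q = 237.16 - 2.40Q → Q_m = 52.0637.
Total external cost = ∫₀^{Q_m} (4.12 + 0.22Q) dQ = 4.12×52.0637 + ½×0.22×52.0637² = 512.6716.

$512.67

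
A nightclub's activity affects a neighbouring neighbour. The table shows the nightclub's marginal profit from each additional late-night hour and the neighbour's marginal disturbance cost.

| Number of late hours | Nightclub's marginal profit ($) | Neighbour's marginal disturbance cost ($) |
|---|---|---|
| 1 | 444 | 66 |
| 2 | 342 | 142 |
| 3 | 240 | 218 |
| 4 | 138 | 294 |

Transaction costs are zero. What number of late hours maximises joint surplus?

Bargaining reaches the level where marginal profit last exceeds marginal disturbance cost.
That holds through level 3 (240 ≥ 218) but not at 4 (138 < 294).

3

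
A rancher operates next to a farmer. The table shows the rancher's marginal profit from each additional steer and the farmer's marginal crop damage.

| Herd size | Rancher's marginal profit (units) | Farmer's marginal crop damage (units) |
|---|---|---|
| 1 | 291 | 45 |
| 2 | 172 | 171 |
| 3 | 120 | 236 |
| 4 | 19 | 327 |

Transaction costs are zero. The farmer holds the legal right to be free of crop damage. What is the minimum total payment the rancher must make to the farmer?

216

Efficient level: marginal profit ≥ marginal crop damage through level 2, so k* = 2.
With the farmer holding the right, the rancher must at least compensate total damage at k*: 45 + 171 = 216.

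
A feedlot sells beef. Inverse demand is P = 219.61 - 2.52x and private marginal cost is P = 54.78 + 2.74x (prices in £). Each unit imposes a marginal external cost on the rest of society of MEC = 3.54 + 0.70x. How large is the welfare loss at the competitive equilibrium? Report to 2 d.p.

DWL = £54.45

Market equilibrium (private): 54.78 + 2.74x = 219.61 - 2.52x → x_m = 31.3365.
Social marginal cost = private MC + MEC = 58.32 + 3.44x.
Set SMC = demand: 58.32 + 3.44x = 219.61 - 2.52x → x* = 27.0621.
The welfare-loss triangle has base |x_m − x*| and height MEC(x_m) (the vertical gap between SMC and demand is zero at x* and MEC at x_m).
DWL = ½ × 4.2744 × 25.4756 = 54.4465.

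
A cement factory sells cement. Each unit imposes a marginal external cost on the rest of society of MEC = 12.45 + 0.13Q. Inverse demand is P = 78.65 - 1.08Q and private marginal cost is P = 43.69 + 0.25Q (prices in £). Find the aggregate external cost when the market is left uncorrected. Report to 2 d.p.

£372.17

Market equilibrium (private): 43.69 + 0.25Q = 78.65 - 1.08Q → Q_m = 26.2857.
Total external cost = ∫₀^{Q_m} (12.45 + 0.13Q) dQ = 12.45×26.2857 + ½×0.13×26.2857² = 372.1679.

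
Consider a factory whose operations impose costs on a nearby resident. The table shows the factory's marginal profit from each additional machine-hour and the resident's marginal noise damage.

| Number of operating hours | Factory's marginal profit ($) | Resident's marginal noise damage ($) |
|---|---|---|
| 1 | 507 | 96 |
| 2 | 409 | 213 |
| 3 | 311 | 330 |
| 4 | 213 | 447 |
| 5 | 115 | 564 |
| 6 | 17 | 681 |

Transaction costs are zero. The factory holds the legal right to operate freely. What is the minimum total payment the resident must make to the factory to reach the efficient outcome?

$656

Left alone the factory would choose level 6 (marginal profit stays positive).
Efficient level: k* = 2 (marginal profit ≥ marginal noise damage through 2).
The resident must at least cover the factory's forgone profit from cutting 6→2: 311 + 213 + 115 + 17 = 656.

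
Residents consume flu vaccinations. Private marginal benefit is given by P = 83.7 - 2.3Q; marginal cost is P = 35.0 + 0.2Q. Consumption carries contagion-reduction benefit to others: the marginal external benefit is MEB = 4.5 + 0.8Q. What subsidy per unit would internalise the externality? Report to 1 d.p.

Social marginal benefit = demand + MEB = 88.2 - 1.5Q.
Set SMB = MC: 88.2 - 1.5Q = 35.0 + 0.2Q → Q* = 31.2941.
The Pigouvian subsidy equals MEB at Q*: 4.5 + 0.8×31.2941 = 29.5353.

subsidy = 29.5 per unit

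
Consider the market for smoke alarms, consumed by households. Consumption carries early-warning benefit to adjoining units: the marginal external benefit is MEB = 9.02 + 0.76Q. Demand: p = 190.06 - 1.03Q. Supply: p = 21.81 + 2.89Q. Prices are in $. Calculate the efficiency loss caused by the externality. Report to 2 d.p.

DWL = $274.35

Market equilibrium (private): 21.81 + 2.89Q = 190.06 - 1.03Q → Q_m = 42.9209.
Social marginal benefit = demand + MEB = 199.08 - 0.27Q.
Set SMB = MC: 199.08 - 0.27Q = 21.81 + 2.89Q → Q* = 56.0981.
The loss is the area between SMB and MC from Q* to Q_m; with linear curves that's a triangle of height MEB(Q_m).
DWL = ½ × 13.1772 × 41.6399 = 274.3486.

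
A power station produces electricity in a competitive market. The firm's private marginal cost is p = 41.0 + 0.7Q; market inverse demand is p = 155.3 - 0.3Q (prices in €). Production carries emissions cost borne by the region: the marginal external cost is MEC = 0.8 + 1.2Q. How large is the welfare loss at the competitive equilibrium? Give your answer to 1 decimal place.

Market equilibrium (private): 41.0 + 0.7Q = 155.3 - 0.3Q → Q_m = 114.3000.
Social marginal cost = private MC + MEC = 41.8 + 1.9Q.
Set SMC = demand: 41.8 + 1.9Q = 155.3 - 0.3Q → Q* = 51.5909.
The loss is the area between SMC and demand from Q* to Q_m; with linear curves that's a triangle of height MEC(Q_m).
DWL = ½ × 62.7091 × 137.9600 = 4325.6737.

DWL = €4325.7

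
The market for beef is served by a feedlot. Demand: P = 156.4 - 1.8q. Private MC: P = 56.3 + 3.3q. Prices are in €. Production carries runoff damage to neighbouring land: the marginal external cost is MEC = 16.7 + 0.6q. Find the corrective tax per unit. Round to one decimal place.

Social marginal cost = private MC + MEC = 73.0 + 3.9q.
Set SMC = demand: 73.0 + 3.9q = 156.4 - 1.8q → q* = 14.6316.
The Pigouvian tax equals MEC at q*: 16.7 + 0.6×14.6316 = 25.4790.

tax = €25.5 per unit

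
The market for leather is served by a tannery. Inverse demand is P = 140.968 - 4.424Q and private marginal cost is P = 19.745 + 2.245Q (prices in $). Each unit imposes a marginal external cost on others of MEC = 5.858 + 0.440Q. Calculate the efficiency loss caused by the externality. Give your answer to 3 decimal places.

DWL = $13.503

Market equilibrium (private): 19.745 + 2.245Q = 140.968 - 4.424Q → Q_m = 18.1771.
Social marginal cost = private MC + MEC = 25.603 + 2.685Q.
Set SMC = demand: 25.603 + 2.685Q = 140.968 - 4.424Q → Q* = 16.2280.
The welfare-loss triangle has base |Q_m − Q*| and height MEC(Q_m) (the vertical gap between SMC and demand is zero at Q* and MEC at Q_m).
DWL = ½ × 1.9491 × 13.8559 = 13.5033.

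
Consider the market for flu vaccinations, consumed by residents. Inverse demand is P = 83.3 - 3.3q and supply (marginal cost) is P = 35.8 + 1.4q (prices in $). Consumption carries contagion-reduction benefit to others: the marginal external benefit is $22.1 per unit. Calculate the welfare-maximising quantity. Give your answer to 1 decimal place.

q* = 14.8

Social marginal benefit = demand + MEB = 105.4 - 3.3q.
Set SMB = MC: 105.4 - 3.3q = 35.8 + 1.4q → q* = 14.8085.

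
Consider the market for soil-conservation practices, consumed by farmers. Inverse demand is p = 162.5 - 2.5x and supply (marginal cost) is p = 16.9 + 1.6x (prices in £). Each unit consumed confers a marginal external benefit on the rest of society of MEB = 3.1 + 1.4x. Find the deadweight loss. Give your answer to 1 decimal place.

DWL = £516.6

Market equilibrium (private): 16.9 + 1.6x = 162.5 - 2.5x → x_m = 35.5122.
Social marginal benefit = demand + MEB = 165.6 - 1.1x.
Set SMB = MC: 165.6 - 1.1x = 16.9 + 1.6x → x* = 55.0741.
The welfare-loss triangle has base |x_m − x*| and height MEB(x_m) (the vertical gap between SMB and MC is zero at x* and MEB at x_m).
DWL = ½ × 19.5619 × 52.8171 = 516.6014.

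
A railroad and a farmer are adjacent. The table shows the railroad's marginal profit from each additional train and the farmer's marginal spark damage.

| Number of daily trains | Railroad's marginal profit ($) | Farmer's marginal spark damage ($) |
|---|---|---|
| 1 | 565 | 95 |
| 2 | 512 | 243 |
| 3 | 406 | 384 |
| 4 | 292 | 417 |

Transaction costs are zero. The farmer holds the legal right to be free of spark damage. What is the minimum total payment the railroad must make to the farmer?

Efficient level: marginal profit ≥ marginal spark damage through level 3, so k* = 3.
With the farmer holding the right, the railroad must at least compensate total damage at k*: 95 + 243 + 384 = 722.

$722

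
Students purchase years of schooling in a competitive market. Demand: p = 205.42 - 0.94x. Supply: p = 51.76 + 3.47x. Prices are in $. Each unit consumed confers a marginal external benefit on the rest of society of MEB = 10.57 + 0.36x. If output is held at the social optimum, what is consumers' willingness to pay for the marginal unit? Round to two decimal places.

Social marginal benefit = demand + MEB = 215.99 - 0.58x.
Set SMB = MC: 215.99 - 0.58x = 51.76 + 3.47x → x* = 40.5506.
Consumer price on the demand curve at x*: 205.42 − 0.94×40.5506 = 167.3024.

P = $167.30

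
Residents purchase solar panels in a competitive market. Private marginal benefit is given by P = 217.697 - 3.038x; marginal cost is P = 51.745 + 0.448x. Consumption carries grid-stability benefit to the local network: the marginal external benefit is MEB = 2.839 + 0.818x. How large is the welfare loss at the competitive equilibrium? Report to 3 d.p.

Market equilibrium (private): 51.745 + 0.448x = 217.697 - 3.038x → x_m = 47.6053.
Social marginal benefit = demand + MEB = 220.536 - 2.220x.
Set SMB = MC: 220.536 - 2.220x = 51.745 + 0.448x → x* = 63.2650.
Height of the DWL triangle at x_m is SMB(x_m) − MC(x_m) = MEB(x_m) = 41.7801.
DWL = ½ × 15.6597 × 41.7801 = 327.1319.

DWL = 327.132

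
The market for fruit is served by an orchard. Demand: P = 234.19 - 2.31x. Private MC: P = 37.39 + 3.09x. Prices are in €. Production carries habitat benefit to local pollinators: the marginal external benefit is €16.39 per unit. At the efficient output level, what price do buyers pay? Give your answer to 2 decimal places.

Social marginal cost = private MC − MEB = 21.00 + 3.09x.
Set SMC = demand: 21.00 + 3.09x = 234.19 - 2.31x → x* = 39.4796.
Consumer price on the demand curve at x*: 234.19 − 2.31×39.4796 = 142.9921.

P = €142.99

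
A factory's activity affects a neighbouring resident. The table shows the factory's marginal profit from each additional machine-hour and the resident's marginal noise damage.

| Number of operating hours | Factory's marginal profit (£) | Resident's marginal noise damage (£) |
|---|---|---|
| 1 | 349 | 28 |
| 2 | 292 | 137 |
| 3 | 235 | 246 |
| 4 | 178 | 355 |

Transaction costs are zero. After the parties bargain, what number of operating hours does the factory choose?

2

Bargaining reaches the level where marginal profit last exceeds marginal noise damage.
That holds through level 2 (292 ≥ 137) but not at 3 (235 < 246).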